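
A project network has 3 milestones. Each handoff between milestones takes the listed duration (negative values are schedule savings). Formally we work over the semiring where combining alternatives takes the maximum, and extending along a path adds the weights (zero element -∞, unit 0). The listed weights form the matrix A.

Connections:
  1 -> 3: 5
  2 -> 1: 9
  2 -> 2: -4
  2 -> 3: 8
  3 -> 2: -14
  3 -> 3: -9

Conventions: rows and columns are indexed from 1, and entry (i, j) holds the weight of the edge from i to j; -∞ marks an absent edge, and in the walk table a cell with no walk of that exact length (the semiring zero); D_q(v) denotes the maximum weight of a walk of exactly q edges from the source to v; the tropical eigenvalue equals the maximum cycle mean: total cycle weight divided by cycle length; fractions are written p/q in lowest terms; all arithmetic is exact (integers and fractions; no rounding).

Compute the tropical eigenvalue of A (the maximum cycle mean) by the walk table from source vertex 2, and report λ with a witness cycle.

q=0: [-∞, 0, -∞]
q=1: [9, -4, 8]
q=2: [5, -6, 14]
q=3: [3, 0, 10]
Optimal cycle mean attained by: cycle 1->3->2->1, total 5 + (-14) + 9, length 3.
Answer: λ = 0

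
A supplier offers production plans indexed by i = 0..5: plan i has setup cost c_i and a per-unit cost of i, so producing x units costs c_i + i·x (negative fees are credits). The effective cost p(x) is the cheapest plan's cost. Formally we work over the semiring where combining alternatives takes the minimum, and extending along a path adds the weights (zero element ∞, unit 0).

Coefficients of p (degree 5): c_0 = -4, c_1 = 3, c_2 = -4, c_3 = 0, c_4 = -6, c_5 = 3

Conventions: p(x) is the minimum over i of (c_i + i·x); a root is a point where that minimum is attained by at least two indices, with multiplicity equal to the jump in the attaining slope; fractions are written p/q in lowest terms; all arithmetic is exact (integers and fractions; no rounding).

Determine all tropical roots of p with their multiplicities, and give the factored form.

hull edge (i=0, c=-4) to (i=4, c=-6): slope -1/2, span 4
hull edge (i=4, c=-6) to (i=5, c=3): slope 9, span 1
Factored form: p(x) = 3 ⊗ (x ⊕ (-9)) ⊗ (x ⊕ 1/2) ⊗ (x ⊕ 1/2) ⊗ (x ⊕ 1/2) ⊗ (x ⊕ 1/2)
Answer: roots = -9 (mult 1), 1/2 (mult 4)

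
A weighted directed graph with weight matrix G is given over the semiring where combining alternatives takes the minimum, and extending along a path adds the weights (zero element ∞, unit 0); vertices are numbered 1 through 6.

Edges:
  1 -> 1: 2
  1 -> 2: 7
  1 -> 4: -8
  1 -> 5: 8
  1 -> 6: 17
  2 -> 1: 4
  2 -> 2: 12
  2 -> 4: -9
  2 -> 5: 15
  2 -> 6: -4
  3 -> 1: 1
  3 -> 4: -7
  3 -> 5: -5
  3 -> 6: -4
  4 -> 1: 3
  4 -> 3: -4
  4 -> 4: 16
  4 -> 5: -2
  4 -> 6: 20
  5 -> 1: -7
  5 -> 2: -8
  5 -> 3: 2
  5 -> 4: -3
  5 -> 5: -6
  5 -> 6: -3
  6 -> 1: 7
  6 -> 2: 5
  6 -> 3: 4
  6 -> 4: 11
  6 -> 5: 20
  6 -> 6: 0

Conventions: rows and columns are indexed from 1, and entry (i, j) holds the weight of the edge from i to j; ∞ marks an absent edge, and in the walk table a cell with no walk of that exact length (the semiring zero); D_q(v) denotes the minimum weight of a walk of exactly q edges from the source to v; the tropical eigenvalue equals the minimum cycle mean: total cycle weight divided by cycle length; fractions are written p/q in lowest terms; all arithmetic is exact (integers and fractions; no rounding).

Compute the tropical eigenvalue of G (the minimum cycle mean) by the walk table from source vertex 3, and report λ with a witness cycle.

q=0: [∞, ∞, 0, ∞, ∞, ∞]
q=1: [1, ∞, ∞, -7, -5, -4]
q=2: [-12, -13, -11, -8, -11, -8]
q=3: [-18, -19, -12, -22, -17, -17]
q=4: [-24, -25, -26, -28, -24, -23]
q=5: [-31, -32, -32, -34, -31, -30]
q=6: [-38, -39, -38, -41, -37, -36]
Optimal cycle mean attained by: cycle 2->4->3->5->2, total (-9) + (-4) + (-5) + (-8), length 4.
Answer: λ = -13/2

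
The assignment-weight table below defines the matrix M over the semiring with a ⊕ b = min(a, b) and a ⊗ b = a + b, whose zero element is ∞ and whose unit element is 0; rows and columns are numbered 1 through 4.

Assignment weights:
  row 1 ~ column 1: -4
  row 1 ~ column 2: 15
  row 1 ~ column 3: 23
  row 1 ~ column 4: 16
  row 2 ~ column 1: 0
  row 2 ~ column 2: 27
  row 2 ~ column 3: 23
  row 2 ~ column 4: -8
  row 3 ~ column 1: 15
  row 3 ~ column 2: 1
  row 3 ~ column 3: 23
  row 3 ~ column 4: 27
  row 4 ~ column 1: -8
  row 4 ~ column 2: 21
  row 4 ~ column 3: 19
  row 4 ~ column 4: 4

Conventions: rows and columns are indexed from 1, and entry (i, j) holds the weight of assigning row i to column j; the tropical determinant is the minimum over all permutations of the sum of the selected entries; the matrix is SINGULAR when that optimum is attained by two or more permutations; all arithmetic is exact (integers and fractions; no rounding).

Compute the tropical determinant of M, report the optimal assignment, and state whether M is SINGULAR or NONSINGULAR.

σ = (1, 2, 3, 4): (-4) + 27 + 23 + 4 = 50
σ = (1, 2, 4, 3): (-4) + 27 + 27 + 19 = 69
σ = (1, 3, 2, 4): (-4) + 23 + 1 + 4 = 24
σ = (1, 3, 4, 2): (-4) + 23 + 27 + 21 = 67
σ = (1, 4, 2, 3): (-4) + (-8) + 1 + 19 = 8
σ = (1, 4, 3, 2): (-4) + (-8) + 23 + 21 = 32
σ = (2, 1, 3, 4): 15 + 0 + 23 + 4 = 42
σ = (2, 1, 4, 3): 15 + 0 + 27 + 19 = 61
σ = (2, 3, 1, 4): 15 + 23 + 15 + 4 = 57
σ = (2, 3, 4, 1): 15 + 23 + 27 + (-8) = 57
σ = (2, 4, 1, 3): 15 + (-8) + 15 + 19 = 41
σ = (2, 4, 3, 1): 15 + (-8) + 23 + (-8) = 22
σ = (3, 1, 2, 4): 23 + 0 + 1 + 4 = 28
σ = (3, 1, 4, 2): 23 + 0 + 27 + 21 = 71
σ = (3, 2, 1, 4): 23 + 27 + 15 + 4 = 69
σ = (3, 2, 4, 1): 23 + 27 + 27 + (-8) = 69
σ = (3, 4, 1, 2): 23 + (-8) + 15 + 21 = 51
σ = (3, 4, 2, 1): 23 + (-8) + 1 + (-8) = 8
σ = (4, 1, 2, 3): 16 + 0 + 1 + 19 = 36
σ = (4, 1, 3, 2): 16 + 0 + 23 + 21 = 60
σ = (4, 2, 1, 3): 16 + 27 + 15 + 19 = 77
σ = (4, 2, 3, 1): 16 + 27 + 23 + (-8) = 58
σ = (4, 3, 1, 2): 16 + 23 + 15 + 21 = 75
σ = (4, 3, 2, 1): 16 + 23 + 1 + (-8) = 32
Optimal value attained by: σ = (1, 4, 2, 3).
Answer: det⊕(M) = 8; verdict: SINGULAR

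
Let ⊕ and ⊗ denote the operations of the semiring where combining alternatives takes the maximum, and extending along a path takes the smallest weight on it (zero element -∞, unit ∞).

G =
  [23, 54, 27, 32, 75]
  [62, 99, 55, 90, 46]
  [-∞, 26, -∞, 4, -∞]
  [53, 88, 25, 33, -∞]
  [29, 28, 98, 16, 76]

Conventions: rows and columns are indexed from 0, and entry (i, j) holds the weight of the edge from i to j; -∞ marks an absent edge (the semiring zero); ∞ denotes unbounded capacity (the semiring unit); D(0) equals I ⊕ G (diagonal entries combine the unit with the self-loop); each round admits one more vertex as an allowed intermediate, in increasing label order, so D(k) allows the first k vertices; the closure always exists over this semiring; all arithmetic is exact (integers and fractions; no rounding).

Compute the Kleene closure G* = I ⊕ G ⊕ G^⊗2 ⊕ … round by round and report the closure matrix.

D(0):
  [∞, 54, 27, 32, 75]
  [62, ∞, 55, 90, 46]
  [-∞, 26, ∞, 4, -∞]
  [53, 88, 25, ∞, -∞]
  [29, 28, 98, 16, ∞]
D(1):
  [∞, 54, 27, 32, 75]
  [62, ∞, 55, 90, 62]
  [-∞, 26, ∞, 4, -∞]
  [53, 88, 27, ∞, 53]
  [29, 29, 98, 29, ∞]
D(2):
  [∞, 54, 54, 54, 75]
  [62, ∞, 55, 90, 62]
  [26, 26, ∞, 26, 26]
  [62, 88, 55, ∞, 62]
  [29, 29, 98, 29, ∞]
D(3):
  [∞, 54, 54, 54, 75]
  [62, ∞, 55, 90, 62]
  [26, 26, ∞, 26, 26]
  [62, 88, 55, ∞, 62]
  [29, 29, 98, 29, ∞]
D(4):
  [∞, 54, 54, 54, 75]
  [62, ∞, 55, 90, 62]
  [26, 26, ∞, 26, 26]
  [62, 88, 55, ∞, 62]
  [29, 29, 98, 29, ∞]
D(5):
  [∞, 54, 75, 54, 75]
  [62, ∞, 62, 90, 62]
  [26, 26, ∞, 26, 26]
  [62, 88, 62, ∞, 62]
  [29, 29, 98, 29, ∞]
Answer: G* = [[∞, 54, 75, 54, 75], [62, ∞, 62, 90, 62], [26, 26, ∞, 26, 26], [62, 88, 62, ∞, 62], [29, 29, 98, 29, ∞]]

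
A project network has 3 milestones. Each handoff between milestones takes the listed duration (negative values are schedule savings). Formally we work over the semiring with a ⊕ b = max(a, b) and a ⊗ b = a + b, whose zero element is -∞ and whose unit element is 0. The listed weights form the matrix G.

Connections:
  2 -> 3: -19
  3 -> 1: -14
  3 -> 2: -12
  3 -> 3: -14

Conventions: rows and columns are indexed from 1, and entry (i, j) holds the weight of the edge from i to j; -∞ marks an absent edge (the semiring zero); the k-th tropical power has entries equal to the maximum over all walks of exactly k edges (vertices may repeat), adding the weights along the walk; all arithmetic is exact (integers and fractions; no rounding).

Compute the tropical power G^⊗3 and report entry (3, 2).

G^⊗2:
  [-∞, -∞, -∞]
  [-33, -31, -33]
  [-28, -26, -28]
G^⊗3:
  [-∞, -∞, -∞]
  [-47, -45, -47]
  [-42, -40, -42]
Key observation: the optimum is the walk 3->3->3->2, with weight (-14) + (-14) + (-12) = -40.
Optimal value attained by: walk 3->3->3->2.
Answer: (G^⊗3)[3][2] = -40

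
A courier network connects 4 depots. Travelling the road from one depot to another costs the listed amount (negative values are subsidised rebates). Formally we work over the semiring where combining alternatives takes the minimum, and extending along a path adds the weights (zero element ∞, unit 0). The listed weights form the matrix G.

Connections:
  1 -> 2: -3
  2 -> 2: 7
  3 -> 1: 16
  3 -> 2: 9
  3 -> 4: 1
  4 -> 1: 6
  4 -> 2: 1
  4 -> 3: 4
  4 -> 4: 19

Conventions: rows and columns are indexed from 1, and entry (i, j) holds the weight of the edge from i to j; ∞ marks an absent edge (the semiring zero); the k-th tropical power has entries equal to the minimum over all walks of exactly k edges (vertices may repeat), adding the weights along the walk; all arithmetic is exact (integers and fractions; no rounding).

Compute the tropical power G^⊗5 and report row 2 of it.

G^⊗2:
  [∞, 4, ∞, ∞]
  [∞, 14, ∞, ∞]
  [7, 2, 5, 20]
  [20, 3, 23, 5]
G^⊗3:
  [∞, 11, ∞, ∞]
  [∞, 21, ∞, ∞]
  [21, 4, 24, 6]
  [11, 6, 9, 24]
G^⊗4:
  [∞, 18, ∞, ∞]
  [∞, 28, ∞, ∞]
  [12, 7, 10, 25]
  [25, 8, 28, 10]
G^⊗5:
  [∞, 25, ∞, ∞]
  [∞, 35, ∞, ∞]
  [26, 9, 29, 11]
  [16, 11, 14, 29]
Answer: row 2 of G^⊗5 = [∞, 35, ∞, ∞]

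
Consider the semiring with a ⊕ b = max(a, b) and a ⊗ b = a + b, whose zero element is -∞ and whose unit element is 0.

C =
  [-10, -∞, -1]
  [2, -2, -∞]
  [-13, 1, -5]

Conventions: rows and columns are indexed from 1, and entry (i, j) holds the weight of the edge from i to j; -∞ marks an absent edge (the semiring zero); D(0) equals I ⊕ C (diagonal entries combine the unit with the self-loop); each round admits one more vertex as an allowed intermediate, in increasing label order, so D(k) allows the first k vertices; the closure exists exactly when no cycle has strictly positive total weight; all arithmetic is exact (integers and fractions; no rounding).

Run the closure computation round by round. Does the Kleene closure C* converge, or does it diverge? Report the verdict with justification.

D(0):
  [0, -∞, -1]
  [2, 0, -∞]
  [-13, 1, 0]
D(1):
  [0, -∞, -1]
  [2, 0, 1]
  [-13, 1, 0]
Detection: at round 2, diagonal entry (3, 3) turns strictly positive.
Key observation: the cycle 3->2->1->3 has total weight 1 + 2 + (-1), which is strictly positive.
Answer: DIVERGES — positive cycle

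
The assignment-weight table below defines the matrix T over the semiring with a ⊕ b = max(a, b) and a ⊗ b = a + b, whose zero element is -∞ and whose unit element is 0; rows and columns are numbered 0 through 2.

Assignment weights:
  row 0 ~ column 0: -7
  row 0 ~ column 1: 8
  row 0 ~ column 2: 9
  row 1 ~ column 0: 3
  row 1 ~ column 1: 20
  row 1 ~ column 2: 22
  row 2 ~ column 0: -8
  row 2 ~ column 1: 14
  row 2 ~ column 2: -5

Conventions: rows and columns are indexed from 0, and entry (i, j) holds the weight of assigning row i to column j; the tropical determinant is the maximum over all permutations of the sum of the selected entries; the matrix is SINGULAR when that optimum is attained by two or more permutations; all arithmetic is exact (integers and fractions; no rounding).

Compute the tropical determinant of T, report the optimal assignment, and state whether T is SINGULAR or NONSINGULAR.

σ = (0, 1, 2): (-7) + 20 + (-5) = 8
σ = (0, 2, 1): (-7) + 22 + 14 = 29
σ = (1, 0, 2): 8 + 3 + (-5) = 6
σ = (1, 2, 0): 8 + 22 + (-8) = 22
σ = (2, 0, 1): 9 + 3 + 14 = 26
σ = (2, 1, 0): 9 + 20 + (-8) = 21
Optimal value attained by: σ = (0, 2, 1).
Answer: det⊕(T) = 29; verdict: NONSINGULAR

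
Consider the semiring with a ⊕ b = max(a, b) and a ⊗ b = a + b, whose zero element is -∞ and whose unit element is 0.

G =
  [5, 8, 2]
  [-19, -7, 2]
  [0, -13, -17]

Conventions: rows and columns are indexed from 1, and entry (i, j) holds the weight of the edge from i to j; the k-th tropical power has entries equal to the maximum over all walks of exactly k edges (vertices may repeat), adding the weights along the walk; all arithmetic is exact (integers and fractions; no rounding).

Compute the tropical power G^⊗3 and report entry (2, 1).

G^⊗2:
  [10, 13, 10]
  [2, -11, -5]
  [5, 8, 2]
G^⊗3:
  [15, 18, 15]
  [7, 10, 4]
  [10, 13, 10]
Key observation: the optimum is the walk 2->3->1->1, with weight 2 + 0 + 5 = 7.
Optimal value attained by: walk 2->3->1->1.
Answer: (G^⊗3)[2][1] = 7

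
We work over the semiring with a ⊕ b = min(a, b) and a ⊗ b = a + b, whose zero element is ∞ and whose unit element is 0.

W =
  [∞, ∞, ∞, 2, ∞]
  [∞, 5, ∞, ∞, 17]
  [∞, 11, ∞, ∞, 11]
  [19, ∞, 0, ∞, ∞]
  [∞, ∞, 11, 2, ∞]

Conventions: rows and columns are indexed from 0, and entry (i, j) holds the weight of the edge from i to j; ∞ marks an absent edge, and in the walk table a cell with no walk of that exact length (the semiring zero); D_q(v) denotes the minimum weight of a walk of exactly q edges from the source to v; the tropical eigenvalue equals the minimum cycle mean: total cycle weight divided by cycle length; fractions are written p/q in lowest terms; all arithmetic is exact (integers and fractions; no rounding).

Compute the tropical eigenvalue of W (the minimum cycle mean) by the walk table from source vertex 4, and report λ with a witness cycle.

q=0: [∞, ∞, ∞, ∞, 0]
q=1: [∞, ∞, 11, 2, ∞]
q=2: [21, 22, 2, ∞, 22]
q=3: [∞, 13, 33, 23, 13]
q=4: [42, 18, 23, 15, 30]
q=5: [34, 23, 15, 32, 34]
Optimal cycle mean attained by: cycle 2->4->3->2, total 11 + 2 + 0, length 3.
Answer: λ = 13/3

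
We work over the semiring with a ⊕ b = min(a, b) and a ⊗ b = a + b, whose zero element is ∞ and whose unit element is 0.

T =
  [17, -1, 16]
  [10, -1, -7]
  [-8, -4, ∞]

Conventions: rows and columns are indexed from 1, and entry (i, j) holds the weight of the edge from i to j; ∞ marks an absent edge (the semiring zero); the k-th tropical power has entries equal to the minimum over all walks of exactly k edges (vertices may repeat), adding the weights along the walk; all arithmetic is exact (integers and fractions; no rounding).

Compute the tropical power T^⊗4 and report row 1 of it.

T^⊗2:
  [8, -2, -8]
  [-15, -11, -8]
  [6, -9, -11]
T^⊗3:
  [-16, -12, -9]
  [-16, -16, -18]
  [-19, -15, -16]
T^⊗4:
  [-17, -17, -19]
  [-26, -22, -23]
  [-24, -20, -22]
Answer: row 1 of T^⊗4 = [-17, -17, -19]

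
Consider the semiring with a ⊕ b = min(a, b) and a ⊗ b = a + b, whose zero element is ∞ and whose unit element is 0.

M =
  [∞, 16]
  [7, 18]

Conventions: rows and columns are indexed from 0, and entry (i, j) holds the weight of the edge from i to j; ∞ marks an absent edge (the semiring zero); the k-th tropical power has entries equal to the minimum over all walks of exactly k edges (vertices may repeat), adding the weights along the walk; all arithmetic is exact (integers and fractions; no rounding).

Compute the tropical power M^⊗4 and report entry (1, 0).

M^⊗2:
  [23, 34]
  [25, 23]
M^⊗3:
  [41, 39]
  [30, 41]
M^⊗4:
  [46, 57]
  [48, 46]
Key observation: the optimum is the walk 1->0->1->1->0, with weight 7 + 16 + 18 + 7 = 48.
Optimal value attained by: walk 1->0->1->1->0.
Answer: (M^⊗4)[1][0] = 48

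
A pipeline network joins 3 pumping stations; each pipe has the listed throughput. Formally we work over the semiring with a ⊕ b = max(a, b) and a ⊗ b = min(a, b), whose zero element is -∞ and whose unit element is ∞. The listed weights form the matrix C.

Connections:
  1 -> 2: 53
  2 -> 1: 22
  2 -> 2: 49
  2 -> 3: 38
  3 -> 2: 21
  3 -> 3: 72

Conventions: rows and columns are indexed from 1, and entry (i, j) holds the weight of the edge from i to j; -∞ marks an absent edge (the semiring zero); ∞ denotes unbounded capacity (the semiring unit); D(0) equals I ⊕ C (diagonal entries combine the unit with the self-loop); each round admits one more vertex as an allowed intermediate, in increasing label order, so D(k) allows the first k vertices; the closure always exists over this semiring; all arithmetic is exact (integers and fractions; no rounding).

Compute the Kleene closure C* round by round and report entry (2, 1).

D(0):
  [∞, 53, -∞]
  [22, ∞, 38]
  [-∞, 21, ∞]
D(1):
  [∞, 53, -∞]
  [22, ∞, 38]
  [-∞, 21, ∞]
D(2):
  [∞, 53, 38]
  [22, ∞, 38]
  [21, 21, ∞]
D(3):
  [∞, 53, 38]
  [22, ∞, 38]
  [21, 21, ∞]
Answer: C*[2][1] = 22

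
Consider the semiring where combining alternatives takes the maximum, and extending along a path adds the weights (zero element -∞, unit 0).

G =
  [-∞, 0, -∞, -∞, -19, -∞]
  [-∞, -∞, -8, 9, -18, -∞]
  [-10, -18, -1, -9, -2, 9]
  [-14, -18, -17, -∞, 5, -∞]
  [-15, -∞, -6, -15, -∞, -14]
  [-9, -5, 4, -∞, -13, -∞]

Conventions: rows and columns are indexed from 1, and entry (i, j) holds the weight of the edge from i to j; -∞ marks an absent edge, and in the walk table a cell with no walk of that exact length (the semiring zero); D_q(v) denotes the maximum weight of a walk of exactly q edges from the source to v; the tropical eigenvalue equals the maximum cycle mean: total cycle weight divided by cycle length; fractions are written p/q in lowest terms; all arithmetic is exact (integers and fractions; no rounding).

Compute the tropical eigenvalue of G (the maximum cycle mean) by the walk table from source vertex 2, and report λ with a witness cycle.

q=0: [-∞, 0, -∞, -∞, -∞, -∞]
q=1: [-∞, -∞, -8, 9, -18, -∞]
q=2: [-5, -9, -8, -17, 14, 1]
q=3: [-1, -4, 8, 0, -10, 1]
q=4: [-2, -1, 7, 5, 6, 17]
q=5: [8, 12, 21, 8, 10, 16]
q=6: [11, 11, 20, 21, 19, 30]
Optimal cycle mean attained by: cycle 3->6->3, total 9 + 4, length 2.
Answer: λ = 13/2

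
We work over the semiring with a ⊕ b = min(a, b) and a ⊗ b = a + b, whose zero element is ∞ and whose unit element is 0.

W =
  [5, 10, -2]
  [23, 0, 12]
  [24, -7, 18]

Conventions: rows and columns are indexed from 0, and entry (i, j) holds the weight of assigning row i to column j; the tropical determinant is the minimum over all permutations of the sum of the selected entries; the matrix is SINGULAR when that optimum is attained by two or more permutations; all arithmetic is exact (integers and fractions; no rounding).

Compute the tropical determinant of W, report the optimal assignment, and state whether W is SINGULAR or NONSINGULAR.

σ = (0, 1, 2): 5 + 0 + 18 = 23
σ = (0, 2, 1): 5 + 12 + (-7) = 10
σ = (1, 0, 2): 10 + 23 + 18 = 51
σ = (1, 2, 0): 10 + 12 + 24 = 46
σ = (2, 0, 1): (-2) + 23 + (-7) = 14
σ = (2, 1, 0): (-2) + 0 + 24 = 22
Optimal value attained by: σ = (0, 2, 1).
Answer: det⊕(W) = 10; verdict: NONSINGULAR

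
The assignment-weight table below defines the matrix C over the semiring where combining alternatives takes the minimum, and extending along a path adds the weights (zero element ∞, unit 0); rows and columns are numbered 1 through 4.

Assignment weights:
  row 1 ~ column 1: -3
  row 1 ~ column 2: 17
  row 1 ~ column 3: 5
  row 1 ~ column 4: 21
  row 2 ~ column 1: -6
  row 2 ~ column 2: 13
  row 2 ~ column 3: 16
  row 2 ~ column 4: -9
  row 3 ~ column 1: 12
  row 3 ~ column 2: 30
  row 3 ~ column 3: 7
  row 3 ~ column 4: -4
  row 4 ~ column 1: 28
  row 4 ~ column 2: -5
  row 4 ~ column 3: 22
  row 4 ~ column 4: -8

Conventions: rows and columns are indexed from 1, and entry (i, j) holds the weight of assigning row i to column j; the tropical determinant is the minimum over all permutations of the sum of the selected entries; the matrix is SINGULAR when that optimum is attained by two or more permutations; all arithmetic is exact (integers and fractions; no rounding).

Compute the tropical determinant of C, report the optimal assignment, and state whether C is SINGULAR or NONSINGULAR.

σ = (1, 2, 3, 4): (-3) + 13 + 7 + (-8) = 9
σ = (1, 2, 4, 3): (-3) + 13 + (-4) + 22 = 28
σ = (1, 3, 2, 4): (-3) + 16 + 30 + (-8) = 35
σ = (1, 3, 4, 2): (-3) + 16 + (-4) + (-5) = 4
σ = (1, 4, 2, 3): (-3) + (-9) + 30 + 22 = 40
σ = (1, 4, 3, 2): (-3) + (-9) + 7 + (-5) = -10
σ = (2, 1, 3, 4): 17 + (-6) + 7 + (-8) = 10
σ = (2, 1, 4, 3): 17 + (-6) + (-4) + 22 = 29
σ = (2, 3, 1, 4): 17 + 16 + 12 + (-8) = 37
σ = (2, 3, 4, 1): 17 + 16 + (-4) + 28 = 57
σ = (2, 4, 1, 3): 17 + (-9) + 12 + 22 = 42
σ = (2, 4, 3, 1): 17 + (-9) + 7 + 28 = 43
σ = (3, 1, 2, 4): 5 + (-6) + 30 + (-8) = 21
σ = (3, 1, 4, 2): 5 + (-6) + (-4) + (-5) = -10
σ = (3, 2, 1, 4): 5 + 13 + 12 + (-8) = 22
σ = (3, 2, 4, 1): 5 + 13 + (-4) + 28 = 42
σ = (3, 4, 1, 2): 5 + (-9) + 12 + (-5) = 3
σ = (3, 4, 2, 1): 5 + (-9) + 30 + 28 = 54
σ = (4, 1, 2, 3): 21 + (-6) + 30 + 22 = 67
σ = (4, 1, 3, 2): 21 + (-6) + 7 + (-5) = 17
σ = (4, 2, 1, 3): 21 + 13 + 12 + 22 = 68
σ = (4, 2, 3, 1): 21 + 13 + 7 + 28 = 69
σ = (4, 3, 1, 2): 21 + 16 + 12 + (-5) = 44
σ = (4, 3, 2, 1): 21 + 16 + 30 + 28 = 95
Optimal value attained by: σ = (1, 4, 3, 2).
Answer: det⊕(C) = -10; verdict: SINGULAR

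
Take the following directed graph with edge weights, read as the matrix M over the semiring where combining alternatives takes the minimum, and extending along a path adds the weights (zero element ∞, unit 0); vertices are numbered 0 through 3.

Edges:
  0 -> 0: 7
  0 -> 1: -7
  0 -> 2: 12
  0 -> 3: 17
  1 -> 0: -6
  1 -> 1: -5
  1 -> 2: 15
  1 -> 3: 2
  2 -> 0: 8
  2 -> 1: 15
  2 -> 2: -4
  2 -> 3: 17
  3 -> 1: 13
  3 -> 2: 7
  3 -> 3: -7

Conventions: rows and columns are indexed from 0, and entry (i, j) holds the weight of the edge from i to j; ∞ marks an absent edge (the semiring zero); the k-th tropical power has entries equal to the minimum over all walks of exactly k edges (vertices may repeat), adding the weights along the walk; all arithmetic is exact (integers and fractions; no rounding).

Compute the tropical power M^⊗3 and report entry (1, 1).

M^⊗2:
  [-13, -12, 8, -5]
  [-11, -13, 6, -5]
  [4, 1, -8, 10]
  [7, 6, 0, -14]
M^⊗3:
  [-18, -20, -1, -12]
  [-19, -18, 1, -12]
  [-5, -4, -12, 3]
  [0, -1, -7, -21]
Key observation: the optimum is the walk 1->0->1->1, with weight (-6) + (-7) + (-5) = -18.
Optimal value attained by: walk 1->0->1->1.
Answer: (M^⊗3)[1][1] = -18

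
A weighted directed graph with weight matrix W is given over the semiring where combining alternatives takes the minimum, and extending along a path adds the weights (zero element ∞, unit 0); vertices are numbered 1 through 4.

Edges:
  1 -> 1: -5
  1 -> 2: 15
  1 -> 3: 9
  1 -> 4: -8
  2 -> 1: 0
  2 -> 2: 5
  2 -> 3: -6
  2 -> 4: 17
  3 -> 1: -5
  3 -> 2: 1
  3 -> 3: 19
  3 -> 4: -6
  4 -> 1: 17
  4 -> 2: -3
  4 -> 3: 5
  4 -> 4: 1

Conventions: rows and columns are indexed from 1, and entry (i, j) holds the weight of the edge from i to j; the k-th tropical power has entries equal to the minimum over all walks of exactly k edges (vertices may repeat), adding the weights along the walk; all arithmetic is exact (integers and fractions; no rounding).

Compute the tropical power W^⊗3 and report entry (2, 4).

W^⊗2:
  [-10, -11, -3, -13]
  [-11, -5, -1, -12]
  [-10, -9, -5, -13]
  [-3, -2, -9, -1]
W^⊗3:
  [-15, -16, -17, -18]
  [-16, -15, -11, -19]
  [-15, -16, -15, -18]
  [-14, -8, -8, -15]
Key observation: the optimum is the walk 2->3->1->4, with weight (-6) + (-5) + (-8) = -19.
Optimal value attained by: walk 2->3->1->4.
Answer: (W^⊗3)[2][4] = -19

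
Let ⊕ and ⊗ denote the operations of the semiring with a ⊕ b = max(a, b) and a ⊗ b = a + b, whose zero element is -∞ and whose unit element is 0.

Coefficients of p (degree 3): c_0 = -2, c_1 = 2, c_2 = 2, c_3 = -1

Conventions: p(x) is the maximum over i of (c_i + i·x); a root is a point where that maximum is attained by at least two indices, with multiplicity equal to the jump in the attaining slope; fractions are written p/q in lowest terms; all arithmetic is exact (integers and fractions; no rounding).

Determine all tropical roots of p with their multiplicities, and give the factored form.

hull edge (i=0, c=-2) to (i=1, c=2): slope 4, span 1
hull edge (i=1, c=2) to (i=2, c=2): slope 0, span 1
hull edge (i=2, c=2) to (i=3, c=-1): slope -3, span 1
Factored form: p(x) = -1 ⊗ (x ⊕ (-4)) ⊗ (x ⊕ 0) ⊗ (x ⊕ 3)
Answer: roots = -4 (mult 1), 0 (mult 1), 3 (mult 1)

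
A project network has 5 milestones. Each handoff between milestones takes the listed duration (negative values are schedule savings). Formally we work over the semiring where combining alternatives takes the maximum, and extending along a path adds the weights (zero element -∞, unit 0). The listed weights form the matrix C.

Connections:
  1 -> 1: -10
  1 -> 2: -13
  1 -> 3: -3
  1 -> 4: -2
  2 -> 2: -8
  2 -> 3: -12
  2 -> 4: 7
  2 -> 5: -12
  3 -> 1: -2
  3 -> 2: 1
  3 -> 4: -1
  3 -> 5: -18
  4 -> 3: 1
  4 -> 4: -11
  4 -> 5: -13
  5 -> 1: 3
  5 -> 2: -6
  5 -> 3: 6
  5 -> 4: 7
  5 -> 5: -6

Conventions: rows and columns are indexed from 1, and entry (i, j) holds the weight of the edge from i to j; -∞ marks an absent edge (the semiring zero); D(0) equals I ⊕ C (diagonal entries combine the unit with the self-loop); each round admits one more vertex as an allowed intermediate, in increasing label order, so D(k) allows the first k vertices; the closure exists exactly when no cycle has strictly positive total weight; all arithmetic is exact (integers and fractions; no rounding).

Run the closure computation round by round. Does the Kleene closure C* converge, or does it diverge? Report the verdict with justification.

D(0):
  [0, -13, -3, -2, -∞]
  [-∞, 0, -12, 7, -12]
  [-2, 1, 0, -1, -18]
  [-∞, -∞, 1, 0, -13]
  [3, -6, 6, 7, 0]
D(1):
  [0, -13, -3, -2, -∞]
  [-∞, 0, -12, 7, -12]
  [-2, 1, 0, -1, -18]
  [-∞, -∞, 1, 0, -13]
  [3, -6, 6, 7, 0]
D(2):
  [0, -13, -3, -2, -25]
  [-∞, 0, -12, 7, -12]
  [-2, 1, 0, 8, -11]
  [-∞, -∞, 1, 0, -13]
  [3, -6, 6, 7, 0]
Detection: at round 3, diagonal entry (4, 4) turns strictly positive.
Key observation: the cycle 4->3->2->4 has total weight 1 + 1 + 7, which is strictly positive.
Answer: DIVERGES — positive cycle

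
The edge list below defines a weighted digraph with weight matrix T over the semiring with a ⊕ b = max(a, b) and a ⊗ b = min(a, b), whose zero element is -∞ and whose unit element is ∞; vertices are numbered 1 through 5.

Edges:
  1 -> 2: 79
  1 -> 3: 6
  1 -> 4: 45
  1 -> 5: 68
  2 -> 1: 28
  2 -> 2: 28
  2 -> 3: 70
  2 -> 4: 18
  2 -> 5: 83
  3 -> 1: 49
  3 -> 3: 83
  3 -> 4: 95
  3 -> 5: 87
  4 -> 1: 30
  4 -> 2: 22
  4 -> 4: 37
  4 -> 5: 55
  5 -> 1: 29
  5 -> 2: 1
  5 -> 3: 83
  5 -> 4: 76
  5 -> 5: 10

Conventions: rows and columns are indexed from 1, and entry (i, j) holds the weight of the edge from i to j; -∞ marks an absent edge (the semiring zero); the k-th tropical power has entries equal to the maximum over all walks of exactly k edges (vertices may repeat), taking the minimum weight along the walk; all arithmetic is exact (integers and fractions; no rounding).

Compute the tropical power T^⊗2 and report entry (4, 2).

T^⊗2:
  [30, 28, 70, 68, 79]
  [49, 28, 83, 76, 70]
  [49, 49, 83, 83, 83]
  [30, 30, 55, 55, 37]
  [49, 29, 83, 83, 83]
Key observation: the optimum is the walk 4->1->2, with weight 30 min 79 = 30.
Optimal value attained by: walk 4->1->2.
Answer: (T^⊗2)[4][2] = 30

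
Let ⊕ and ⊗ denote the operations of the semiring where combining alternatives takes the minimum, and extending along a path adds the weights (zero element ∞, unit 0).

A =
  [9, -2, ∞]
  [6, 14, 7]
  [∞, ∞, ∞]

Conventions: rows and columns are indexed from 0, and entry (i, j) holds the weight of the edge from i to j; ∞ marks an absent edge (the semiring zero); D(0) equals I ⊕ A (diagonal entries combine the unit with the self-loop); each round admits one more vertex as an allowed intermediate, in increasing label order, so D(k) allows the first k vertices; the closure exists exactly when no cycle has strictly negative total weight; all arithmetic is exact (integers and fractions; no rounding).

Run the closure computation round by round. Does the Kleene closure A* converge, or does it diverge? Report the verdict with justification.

D(0):
  [0, -2, ∞]
  [6, 0, 7]
  [∞, ∞, 0]
D(1):
  [0, -2, ∞]
  [6, 0, 7]
  [∞, ∞, 0]
D(2):
  [0, -2, 5]
  [6, 0, 7]
  [∞, ∞, 0]
D(3):
  [0, -2, 5]
  [6, 0, 7]
  [∞, ∞, 0]
Key observation: every diagonal entry stays at the unit through all rounds, so no improving cycle exists.
Answer: CONVERGES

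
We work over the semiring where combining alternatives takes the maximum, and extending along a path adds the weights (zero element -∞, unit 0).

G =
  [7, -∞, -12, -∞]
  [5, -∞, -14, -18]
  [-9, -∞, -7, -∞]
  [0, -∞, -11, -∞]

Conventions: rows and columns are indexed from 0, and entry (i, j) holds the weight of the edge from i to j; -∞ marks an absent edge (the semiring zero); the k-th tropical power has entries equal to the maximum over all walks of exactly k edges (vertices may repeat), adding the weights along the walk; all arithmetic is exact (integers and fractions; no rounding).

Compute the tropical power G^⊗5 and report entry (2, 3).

G^⊗2:
  [14, -∞, -5, -∞]
  [12, -∞, -7, -∞]
  [-2, -∞, -14, -∞]
  [7, -∞, -12, -∞]
G^⊗3:
  [21, -∞, 2, -∞]
  [19, -∞, 0, -∞]
  [5, -∞, -14, -∞]
  [14, -∞, -5, -∞]
G^⊗4:
  [28, -∞, 9, -∞]
  [26, -∞, 7, -∞]
  [12, -∞, -7, -∞]
  [21, -∞, 2, -∞]
G^⊗5:
  [35, -∞, 16, -∞]
  [33, -∞, 14, -∞]
  [19, -∞, 0, -∞]
  [28, -∞, 9, -∞]
Key observation: no walk of exactly 5 edges connects these vertices, so the entry is the semiring zero.
Answer: (G^⊗5)[2][3] = -∞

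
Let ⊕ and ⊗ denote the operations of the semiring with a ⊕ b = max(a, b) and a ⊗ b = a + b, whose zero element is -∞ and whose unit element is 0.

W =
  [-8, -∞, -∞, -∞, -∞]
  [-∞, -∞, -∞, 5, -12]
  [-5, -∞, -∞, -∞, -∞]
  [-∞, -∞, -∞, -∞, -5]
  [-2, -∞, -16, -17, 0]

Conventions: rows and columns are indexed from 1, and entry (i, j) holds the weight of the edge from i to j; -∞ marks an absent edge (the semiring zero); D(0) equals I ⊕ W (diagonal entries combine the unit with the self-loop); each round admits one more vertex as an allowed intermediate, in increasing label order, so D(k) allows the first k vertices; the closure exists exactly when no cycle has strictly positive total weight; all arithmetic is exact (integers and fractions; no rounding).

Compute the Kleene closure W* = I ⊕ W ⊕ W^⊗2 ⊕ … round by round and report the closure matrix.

D(0):
  [0, -∞, -∞, -∞, -∞]
  [-∞, 0, -∞, 5, -12]
  [-5, -∞, 0, -∞, -∞]
  [-∞, -∞, -∞, 0, -5]
  [-2, -∞, -16, -17, 0]
D(1):
  [0, -∞, -∞, -∞, -∞]
  [-∞, 0, -∞, 5, -12]
  [-5, -∞, 0, -∞, -∞]
  [-∞, -∞, -∞, 0, -5]
  [-2, -∞, -16, -17, 0]
D(2):
  [0, -∞, -∞, -∞, -∞]
  [-∞, 0, -∞, 5, -12]
  [-5, -∞, 0, -∞, -∞]
  [-∞, -∞, -∞, 0, -5]
  [-2, -∞, -16, -17, 0]
D(3):
  [0, -∞, -∞, -∞, -∞]
  [-∞, 0, -∞, 5, -12]
  [-5, -∞, 0, -∞, -∞]
  [-∞, -∞, -∞, 0, -5]
  [-2, -∞, -16, -17, 0]
D(4):
  [0, -∞, -∞, -∞, -∞]
  [-∞, 0, -∞, 5, 0]
  [-5, -∞, 0, -∞, -∞]
  [-∞, -∞, -∞, 0, -5]
  [-2, -∞, -16, -17, 0]
D(5):
  [0, -∞, -∞, -∞, -∞]
  [-2, 0, -16, 5, 0]
  [-5, -∞, 0, -∞, -∞]
  [-7, -∞, -21, 0, -5]
  [-2, -∞, -16, -17, 0]
Answer: W* = [[0, -∞, -∞, -∞, -∞], [-2, 0, -16, 5, 0], [-5, -∞, 0, -∞, -∞], [-7, -∞, -21, 0, -5], [-2, -∞, -16, -17, 0]]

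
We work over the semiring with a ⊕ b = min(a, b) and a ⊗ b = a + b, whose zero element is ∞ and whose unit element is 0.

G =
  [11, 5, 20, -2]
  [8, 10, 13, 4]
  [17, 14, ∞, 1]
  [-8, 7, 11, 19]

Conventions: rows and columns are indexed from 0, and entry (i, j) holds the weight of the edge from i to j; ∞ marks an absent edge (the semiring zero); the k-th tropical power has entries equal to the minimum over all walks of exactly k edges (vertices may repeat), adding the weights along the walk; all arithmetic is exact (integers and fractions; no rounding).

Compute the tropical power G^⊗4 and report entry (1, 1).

G^⊗2:
  [-10, 5, 9, 9]
  [-4, 11, 15, 6]
  [-7, 8, 12, 15]
  [3, -3, 12, -10]
G^⊗3:
  [1, -5, 10, -12]
  [-2, 1, 16, -6]
  [4, -2, 13, -9]
  [-18, -3, 1, 1]
G^⊗4:
  [-20, -5, -1, -1]
  [-14, 1, 5, -4]
  [-17, -2, 2, 2]
  [-7, -13, 2, -20]
Key observation: the optimum is the walk 1->3->0->3->1, with weight 4 + (-8) + (-2) + 7 = 1.
Optimal value attained by: walk 1->3->0->3->1.
Answer: (G^⊗4)[1][1] = 1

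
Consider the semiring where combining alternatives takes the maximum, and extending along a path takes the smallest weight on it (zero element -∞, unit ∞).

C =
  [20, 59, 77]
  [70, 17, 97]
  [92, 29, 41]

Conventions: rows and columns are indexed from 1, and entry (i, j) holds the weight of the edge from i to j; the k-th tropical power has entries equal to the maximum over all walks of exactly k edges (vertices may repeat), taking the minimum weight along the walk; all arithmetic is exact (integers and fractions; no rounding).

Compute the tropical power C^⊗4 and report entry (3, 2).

C^⊗2:
  [77, 29, 59]
  [92, 59, 70]
  [41, 59, 77]
C^⊗3:
  [59, 59, 77]
  [70, 59, 77]
  [77, 41, 59]
C^⊗4:
  [77, 59, 59]
  [77, 59, 70]
  [59, 59, 77]
Key observation: the optimum is the walk 3->1->2->1->2, with weight 92 min 59 min 70 min 59 = 59.
Optimal value attained by: walk 3->1->2->1->2.
Answer: (C^⊗4)[3][2] = 59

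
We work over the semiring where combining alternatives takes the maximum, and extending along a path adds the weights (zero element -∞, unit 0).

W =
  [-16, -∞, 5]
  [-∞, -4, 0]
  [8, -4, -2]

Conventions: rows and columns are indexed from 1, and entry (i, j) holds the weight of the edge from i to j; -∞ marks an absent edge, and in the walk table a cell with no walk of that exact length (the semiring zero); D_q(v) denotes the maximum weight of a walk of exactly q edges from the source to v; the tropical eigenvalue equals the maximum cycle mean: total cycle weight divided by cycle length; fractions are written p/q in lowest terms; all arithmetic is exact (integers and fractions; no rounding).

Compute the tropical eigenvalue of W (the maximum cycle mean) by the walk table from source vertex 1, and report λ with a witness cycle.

q=0: [0, -∞, -∞]
q=1: [-16, -∞, 5]
q=2: [13, 1, 3]
q=3: [11, -1, 18]
Optimal cycle mean attained by: cycle 1->3->1, total 5 + 8, length 2.
Answer: λ = 13/2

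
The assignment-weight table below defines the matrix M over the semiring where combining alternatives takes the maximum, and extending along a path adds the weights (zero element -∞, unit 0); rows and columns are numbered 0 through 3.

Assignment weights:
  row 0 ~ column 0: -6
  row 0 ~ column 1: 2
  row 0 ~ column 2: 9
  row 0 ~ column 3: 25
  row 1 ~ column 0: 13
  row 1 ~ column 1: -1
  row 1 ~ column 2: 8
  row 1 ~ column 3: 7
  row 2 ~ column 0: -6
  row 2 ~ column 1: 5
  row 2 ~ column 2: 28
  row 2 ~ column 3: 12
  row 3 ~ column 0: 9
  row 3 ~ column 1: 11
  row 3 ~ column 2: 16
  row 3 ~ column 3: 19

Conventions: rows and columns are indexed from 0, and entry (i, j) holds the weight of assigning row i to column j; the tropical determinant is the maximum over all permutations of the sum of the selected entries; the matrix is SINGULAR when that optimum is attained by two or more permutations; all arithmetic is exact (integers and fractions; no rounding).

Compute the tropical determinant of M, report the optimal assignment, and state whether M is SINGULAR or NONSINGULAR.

σ = (0, 1, 2, 3): (-6) + (-1) + 28 + 19 = 40
σ = (0, 1, 3, 2): (-6) + (-1) + 12 + 16 = 21
σ = (0, 2, 1, 3): (-6) + 8 + 5 + 19 = 26
σ = (0, 2, 3, 1): (-6) + 8 + 12 + 11 = 25
σ = (0, 3, 1, 2): (-6) + 7 + 5 + 16 = 22
σ = (0, 3, 2, 1): (-6) + 7 + 28 + 11 = 40
σ = (1, 0, 2, 3): 2 + 13 + 28 + 19 = 62
σ = (1, 0, 3, 2): 2 + 13 + 12 + 16 = 43
σ = (1, 2, 0, 3): 2 + 8 + (-6) + 19 = 23
σ = (1, 2, 3, 0): 2 + 8 + 12 + 9 = 31
σ = (1, 3, 0, 2): 2 + 7 + (-6) + 16 = 19
σ = (1, 3, 2, 0): 2 + 7 + 28 + 9 = 46
σ = (2, 0, 1, 3): 9 + 13 + 5 + 19 = 46
σ = (2, 0, 3, 1): 9 + 13 + 12 + 11 = 45
σ = (2, 1, 0, 3): 9 + (-1) + (-6) + 19 = 21
σ = (2, 1, 3, 0): 9 + (-1) + 12 + 9 = 29
σ = (2, 3, 0, 1): 9 + 7 + (-6) + 11 = 21
σ = (2, 3, 1, 0): 9 + 7 + 5 + 9 = 30
σ = (3, 0, 1, 2): 25 + 13 + 5 + 16 = 59
σ = (3, 0, 2, 1): 25 + 13 + 28 + 11 = 77
σ = (3, 1, 0, 2): 25 + (-1) + (-6) + 16 = 34
σ = (3, 1, 2, 0): 25 + (-1) + 28 + 9 = 61
σ = (3, 2, 0, 1): 25 + 8 + (-6) + 11 = 38
σ = (3, 2, 1, 0): 25 + 8 + 5 + 9 = 47
Optimal value attained by: σ = (3, 0, 2, 1).
Answer: det⊕(M) = 77; verdict: NONSINGULAR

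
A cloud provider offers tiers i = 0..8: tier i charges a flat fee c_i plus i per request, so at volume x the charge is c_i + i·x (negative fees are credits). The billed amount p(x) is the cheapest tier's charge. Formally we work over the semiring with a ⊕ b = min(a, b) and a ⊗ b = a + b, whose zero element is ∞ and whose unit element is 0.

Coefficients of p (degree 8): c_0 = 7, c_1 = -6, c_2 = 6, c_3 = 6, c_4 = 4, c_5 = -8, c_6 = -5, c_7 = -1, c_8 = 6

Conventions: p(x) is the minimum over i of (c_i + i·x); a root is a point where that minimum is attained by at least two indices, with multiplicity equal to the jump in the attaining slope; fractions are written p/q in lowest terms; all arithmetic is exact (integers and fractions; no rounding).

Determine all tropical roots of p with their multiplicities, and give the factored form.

hull edge (i=0, c=7) to (i=1, c=-6): slope -13, span 1
hull edge (i=1, c=-6) to (i=5, c=-8): slope -1/2, span 4
hull edge (i=5, c=-8) to (i=6, c=-5): slope 3, span 1
hull edge (i=6, c=-5) to (i=7, c=-1): slope 4, span 1
hull edge (i=7, c=-1) to (i=8, c=6): slope 7, span 1
Factored form: p(x) = 6 ⊗ (x ⊕ (-7)) ⊗ (x ⊕ (-4)) ⊗ (x ⊕ (-3)) ⊗ (x ⊕ 1/2) ⊗ (x ⊕ 1/2) ⊗ (x ⊕ 1/2) ⊗ (x ⊕ 1/2) ⊗ (x ⊕ 13)
Answer: roots = -7 (mult 1), -4 (mult 1), -3 (mult 1), 1/2 (mult 4), 13 (mult 1)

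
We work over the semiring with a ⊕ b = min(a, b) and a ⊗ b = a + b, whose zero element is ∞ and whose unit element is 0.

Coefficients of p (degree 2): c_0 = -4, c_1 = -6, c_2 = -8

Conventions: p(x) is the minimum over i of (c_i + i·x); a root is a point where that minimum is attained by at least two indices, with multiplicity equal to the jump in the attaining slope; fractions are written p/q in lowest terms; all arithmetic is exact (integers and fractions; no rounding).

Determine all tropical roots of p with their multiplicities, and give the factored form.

hull edge (i=0, c=-4) to (i=2, c=-8): slope -2, span 2
Factored form: p(x) = -8 ⊗ (x ⊕ 2) ⊗ (x ⊕ 2)
Answer: roots = 2 (mult 2)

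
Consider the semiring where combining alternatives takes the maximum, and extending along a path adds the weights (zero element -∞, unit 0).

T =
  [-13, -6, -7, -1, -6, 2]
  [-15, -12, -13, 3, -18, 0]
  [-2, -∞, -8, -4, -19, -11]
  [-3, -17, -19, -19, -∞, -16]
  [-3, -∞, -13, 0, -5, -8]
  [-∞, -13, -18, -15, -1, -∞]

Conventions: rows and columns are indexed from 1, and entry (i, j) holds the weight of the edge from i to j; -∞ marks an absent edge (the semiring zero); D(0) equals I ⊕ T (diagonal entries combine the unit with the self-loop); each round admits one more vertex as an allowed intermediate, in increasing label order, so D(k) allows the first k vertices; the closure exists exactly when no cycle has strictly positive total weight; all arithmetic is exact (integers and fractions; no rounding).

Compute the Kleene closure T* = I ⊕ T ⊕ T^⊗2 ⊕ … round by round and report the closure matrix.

D(0):
  [0, -6, -7, -1, -6, 2]
  [-15, 0, -13, 3, -18, 0]
  [-2, -∞, 0, -4, -19, -11]
  [-3, -17, -19, 0, -∞, -16]
  [-3, -∞, -13, 0, 0, -8]
  [-∞, -13, -18, -15, -1, 0]
D(1):
  [0, -6, -7, -1, -6, 2]
  [-15, 0, -13, 3, -18, 0]
  [-2, -8, 0, -3, -8, 0]
  [-3, -9, -10, 0, -9, -1]
  [-3, -9, -10, 0, 0, -1]
  [-∞, -13, -18, -15, -1, 0]
D(2):
  [0, -6, -7, -1, -6, 2]
  [-15, 0, -13, 3, -18, 0]
  [-2, -8, 0, -3, -8, 0]
  [-3, -9, -10, 0, -9, -1]
  [-3, -9, -10, 0, 0, -1]
  [-28, -13, -18, -10, -1, 0]
D(3):
  [0, -6, -7, -1, -6, 2]
  [-15, 0, -13, 3, -18, 0]
  [-2, -8, 0, -3, -8, 0]
  [-3, -9, -10, 0, -9, -1]
  [-3, -9, -10, 0, 0, -1]
  [-20, -13, -18, -10, -1, 0]
D(4):
  [0, -6, -7, -1, -6, 2]
  [0, 0, -7, 3, -6, 2]
  [-2, -8, 0, -3, -8, 0]
  [-3, -9, -10, 0, -9, -1]
  [-3, -9, -10, 0, 0, -1]
  [-13, -13, -18, -10, -1, 0]
D(5):
  [0, -6, -7, -1, -6, 2]
  [0, 0, -7, 3, -6, 2]
  [-2, -8, 0, -3, -8, 0]
  [-3, -9, -10, 0, -9, -1]
  [-3, -9, -10, 0, 0, -1]
  [-4, -10, -11, -1, -1, 0]
D(6):
  [0, -6, -7, 1, 1, 2]
  [0, 0, -7, 3, 1, 2]
  [-2, -8, 0, -1, -1, 0]
  [-3, -9, -10, 0, -2, -1]
  [-3, -9, -10, 0, 0, -1]
  [-4, -10, -11, -1, -1, 0]
Answer: T* = [[0, -6, -7, 1, 1, 2], [0, 0, -7, 3, 1, 2], [-2, -8, 0, -1, -1, 0], [-3, -9, -10, 0, -2, -1], [-3, -9, -10, 0, 0, -1], [-4, -10, -11, -1, -1, 0]]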